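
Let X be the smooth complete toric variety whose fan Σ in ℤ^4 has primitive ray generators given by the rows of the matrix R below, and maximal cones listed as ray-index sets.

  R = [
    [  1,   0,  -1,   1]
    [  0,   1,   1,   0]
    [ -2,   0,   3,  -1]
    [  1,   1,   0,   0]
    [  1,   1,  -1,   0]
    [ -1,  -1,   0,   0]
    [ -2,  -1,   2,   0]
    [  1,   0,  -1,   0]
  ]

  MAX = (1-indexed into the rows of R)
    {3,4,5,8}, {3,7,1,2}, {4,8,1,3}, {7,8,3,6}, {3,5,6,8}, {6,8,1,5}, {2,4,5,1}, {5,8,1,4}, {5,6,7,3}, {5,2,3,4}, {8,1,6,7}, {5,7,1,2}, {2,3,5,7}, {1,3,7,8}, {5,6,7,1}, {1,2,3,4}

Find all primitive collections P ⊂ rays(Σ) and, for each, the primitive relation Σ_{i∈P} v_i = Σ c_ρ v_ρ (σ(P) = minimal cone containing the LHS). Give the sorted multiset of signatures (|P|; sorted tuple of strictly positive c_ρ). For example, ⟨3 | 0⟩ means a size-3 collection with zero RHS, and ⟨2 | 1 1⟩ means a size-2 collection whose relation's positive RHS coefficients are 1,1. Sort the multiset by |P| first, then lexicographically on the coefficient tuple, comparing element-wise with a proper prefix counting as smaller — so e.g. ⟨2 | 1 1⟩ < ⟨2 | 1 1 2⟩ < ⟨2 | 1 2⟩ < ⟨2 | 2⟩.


Primitive collections (7):

  {4,6}:  v_{4} + v_{6} = 0 — sig = ⟨2 | 0⟩
  {2,8}:  v_{2} + v_{8} = v_{4} — sig = ⟨2 | 1⟩
  {2,6}:  v_{2} + v_{6} = v_{5} + v_{7} — sig = ⟨2 | 1 1⟩
  {4,7}:  v_{4} + v_{7} = v_{1} + v_{3} — sig = ⟨2 | 1 1⟩
  {5,7,8}:  v_{5} + v_{7} + v_{8} = 0 — sig = ⟨3 | 0⟩
  {1,3,5}:  v_{1} + v_{3} + v_{5} = v_{2} — sig = ⟨3 | 1⟩
  {1,3,6}:  v_{1} + v_{3} + v_{6} = v_{7} — sig = ⟨3 | 1⟩

Signatures (|P|; sorted positive RHS coefficients), sorted:
    |P|=2: 4 collections, coeffs (), (1), (1,1), (1,1)
    |P|=3: 3 collections, coeffs (), (1), (1)


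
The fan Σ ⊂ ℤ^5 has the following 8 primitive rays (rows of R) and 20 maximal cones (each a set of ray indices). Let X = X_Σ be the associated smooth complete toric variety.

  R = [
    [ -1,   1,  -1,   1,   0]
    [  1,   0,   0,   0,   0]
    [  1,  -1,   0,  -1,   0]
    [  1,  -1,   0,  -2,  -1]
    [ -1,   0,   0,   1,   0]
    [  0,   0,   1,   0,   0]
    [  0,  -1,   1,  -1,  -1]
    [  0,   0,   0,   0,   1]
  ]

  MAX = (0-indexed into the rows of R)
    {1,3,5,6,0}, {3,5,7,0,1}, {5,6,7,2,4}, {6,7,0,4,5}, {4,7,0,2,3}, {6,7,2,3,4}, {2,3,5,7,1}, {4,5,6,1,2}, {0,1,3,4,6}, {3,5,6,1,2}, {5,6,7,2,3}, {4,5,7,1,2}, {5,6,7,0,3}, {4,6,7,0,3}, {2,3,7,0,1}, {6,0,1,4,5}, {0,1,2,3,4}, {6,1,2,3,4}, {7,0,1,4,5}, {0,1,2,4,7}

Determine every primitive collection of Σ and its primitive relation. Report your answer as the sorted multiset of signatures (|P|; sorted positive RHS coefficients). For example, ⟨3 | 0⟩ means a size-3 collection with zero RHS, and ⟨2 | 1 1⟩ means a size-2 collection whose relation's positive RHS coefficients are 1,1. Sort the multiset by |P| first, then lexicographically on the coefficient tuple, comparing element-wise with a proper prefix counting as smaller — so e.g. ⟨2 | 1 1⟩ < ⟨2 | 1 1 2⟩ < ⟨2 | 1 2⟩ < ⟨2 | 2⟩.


The 5 primitive collections of Σ (r=8, n=5):

  P = {0,2,5}:  v_{0} + v_{2} + v_{5} = 0  ⟹  sig = ⟨3 | 0⟩
  P = {3,4,5}:  v_{3} + v_{4} + v_{5} = v_{6}  ⟹  sig = ⟨3 | 1⟩
  P = {0,2,6}:  v_{0} + v_{2} + v_{6} = v_{3} + v_{4}  ⟹  sig = ⟨3 | 1 1⟩
  P = {1,6,7}:  v_{1} + v_{6} + v_{7} = v_{2} + v_{5}  ⟹  sig = ⟨3 | 1 1⟩
  P = {1,3,4,7}:  v_{1} + v_{3} + v_{4} + v_{7} = v_{2}  ⟹  sig = ⟨4 | 1⟩

so the primitive-relation signature multiset is
    ⟨3 | 0⟩
    ⟨3 | 1⟩
    ⟨3 | 1 1⟩
    ⟨3 | 1 1⟩
    ⟨4 | 1⟩


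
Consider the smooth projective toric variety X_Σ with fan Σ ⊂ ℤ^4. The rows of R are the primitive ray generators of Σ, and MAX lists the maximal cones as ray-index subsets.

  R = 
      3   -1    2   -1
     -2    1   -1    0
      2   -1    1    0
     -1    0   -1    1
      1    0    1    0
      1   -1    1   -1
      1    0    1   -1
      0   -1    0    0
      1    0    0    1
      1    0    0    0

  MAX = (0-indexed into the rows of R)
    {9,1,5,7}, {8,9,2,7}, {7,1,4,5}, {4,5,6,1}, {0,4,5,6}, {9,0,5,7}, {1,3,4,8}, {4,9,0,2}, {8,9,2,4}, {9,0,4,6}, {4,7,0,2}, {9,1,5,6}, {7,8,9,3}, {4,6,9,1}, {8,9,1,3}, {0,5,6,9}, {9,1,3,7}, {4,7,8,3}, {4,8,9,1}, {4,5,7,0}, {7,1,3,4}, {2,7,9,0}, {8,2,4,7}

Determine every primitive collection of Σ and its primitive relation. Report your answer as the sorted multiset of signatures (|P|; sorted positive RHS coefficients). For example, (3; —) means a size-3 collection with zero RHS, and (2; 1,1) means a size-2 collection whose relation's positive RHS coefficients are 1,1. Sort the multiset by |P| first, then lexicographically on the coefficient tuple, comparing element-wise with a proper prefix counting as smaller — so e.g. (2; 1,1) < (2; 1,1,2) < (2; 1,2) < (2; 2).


Minimal non-faces — 16 found among 10 rays, 23 max cones:

  {1,2}:  v_{1} + v_{2} = 0  ⇒ sig = (2; —)
  {3,6}:  v_{3} + v_{6} = 0  ⇒ sig = (2; —)
  {0,1}:  v_{0} + v_{1} = v_{6}  ⇒ sig = (2; 1)
  {0,3}:  v_{0} + v_{3} = v_{2}  ⇒ sig = (2; 1)
  {2,6}:  v_{2} + v_{6} = v_{0}  ⇒ sig = (2; 1)
  {3,5}:  v_{3} + v_{5} = v_{7}  ⇒ sig = (2; 1)
  {5,8}:  v_{5} + v_{8} = v_{2}  ⇒ sig = (2; 1)
  {6,7}:  v_{6} + v_{7} = v_{5}  ⇒ sig = (2; 1)
  {2,3}:  v_{2} + v_{3} = v_{7} + v_{8}  ⇒ sig = (2; 1,1)
  {2,5}:  v_{2} + v_{5} = v_{0} + v_{7}  ⇒ sig = (2; 1,1)
  {6,8}:  v_{6} + v_{8} = v_{4} + v_{9}  ⇒ sig = (2; 1,1)
  {0,8}:  v_{0} + v_{8} = v_{2} + v_{4} + v_{9}  ⇒ sig = (2; 1,1,1)
  {1,7,8}:  v_{1} + v_{7} + v_{8} = v_{3}  ⇒ sig = (3; 1)
  {3,4,9}:  v_{3} + v_{4} + v_{9} = v_{8}  ⇒ sig = (3; 1)
  {4,5,9}:  v_{4} + v_{5} + v_{9} = v_{0}  ⇒ sig = (3; 1)
  {4,7,9}:  v_{4} + v_{7} + v_{9} = v_{2}  ⇒ sig = (3; 1)

Hence PRS(X_Σ) =
[(2; —), (2; —), (2; 1), (2; 1), (2; 1), (2; 1), (2; 1), (2; 1), (2; 1,1), (2; 1,1), (2; 1,1), (2; 1,1,1), (3; 1), (3; 1), (3; 1), (3; 1)]


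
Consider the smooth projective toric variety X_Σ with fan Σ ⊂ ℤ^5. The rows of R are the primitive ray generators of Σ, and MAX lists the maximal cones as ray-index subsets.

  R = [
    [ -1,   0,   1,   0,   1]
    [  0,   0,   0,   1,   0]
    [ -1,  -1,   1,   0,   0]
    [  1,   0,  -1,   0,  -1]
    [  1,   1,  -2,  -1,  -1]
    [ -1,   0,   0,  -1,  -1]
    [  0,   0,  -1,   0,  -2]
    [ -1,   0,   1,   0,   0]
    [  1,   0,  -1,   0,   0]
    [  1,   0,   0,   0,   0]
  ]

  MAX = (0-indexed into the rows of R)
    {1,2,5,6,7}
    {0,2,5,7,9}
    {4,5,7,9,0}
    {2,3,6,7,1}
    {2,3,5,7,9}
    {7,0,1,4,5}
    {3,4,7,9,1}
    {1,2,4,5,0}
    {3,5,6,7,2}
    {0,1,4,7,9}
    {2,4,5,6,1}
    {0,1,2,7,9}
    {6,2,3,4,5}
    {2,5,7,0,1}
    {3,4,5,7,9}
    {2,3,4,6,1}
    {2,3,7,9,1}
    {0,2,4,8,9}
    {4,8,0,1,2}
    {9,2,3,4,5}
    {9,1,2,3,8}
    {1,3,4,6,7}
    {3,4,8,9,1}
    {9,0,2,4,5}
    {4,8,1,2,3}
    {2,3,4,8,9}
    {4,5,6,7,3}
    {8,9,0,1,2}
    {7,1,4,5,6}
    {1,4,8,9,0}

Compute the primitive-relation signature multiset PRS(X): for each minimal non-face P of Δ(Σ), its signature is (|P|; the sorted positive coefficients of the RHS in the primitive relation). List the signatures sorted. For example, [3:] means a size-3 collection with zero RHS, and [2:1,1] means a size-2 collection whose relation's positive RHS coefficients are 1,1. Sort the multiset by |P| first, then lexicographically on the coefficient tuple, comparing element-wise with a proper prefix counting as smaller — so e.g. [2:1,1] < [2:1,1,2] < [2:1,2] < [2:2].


10 minimal non-faces of Δ(Σ) (on 10 rays):

  P = {0,3}:  v_{0} + v_{3} = 0 ; sig = [2:]
  P = {7,8}:  v_{7} + v_{8} = 0 ; sig = [2:]
  P = {0,6}:  v_{0} + v_{6} = v_{1} + v_{5} ; sig = [2:1,1]
  P = {5,8}:  v_{5} + v_{8} = v_{2} + v_{4} ; sig = [2:1,1]
  P = {6,8}:  v_{6} + v_{8} = v_{1} + v_{2} + v_{3} + v_{4} ; sig = [2:1,1,1,1]
  P = {6,9}:  v_{6} + v_{9} = 2·v_{3} + v_{7} ; sig = [2:1,2]
  P = {1,3,5}:  v_{1} + v_{3} + v_{5} = v_{6} ; sig = [3:1]
  P = {2,4,7}:  v_{2} + v_{4} + v_{7} = v_{5} ; sig = [3:1]
  P = {1,5,9}:  v_{1} + v_{5} + v_{9} = v_{3} + v_{7} ; sig = [3:1,1]
  P = {1,2,4,9}:  v_{1} + v_{2} + v_{4} + v_{9} = v_{3} ; sig = [4:1]

Sorted signature multiset PRS(X):
[[2:], [2:], [2:1,1], [2:1,1], [2:1,1,1,1], [2:1,2], [3:1], [3:1], [3:1,1], [4:1]]


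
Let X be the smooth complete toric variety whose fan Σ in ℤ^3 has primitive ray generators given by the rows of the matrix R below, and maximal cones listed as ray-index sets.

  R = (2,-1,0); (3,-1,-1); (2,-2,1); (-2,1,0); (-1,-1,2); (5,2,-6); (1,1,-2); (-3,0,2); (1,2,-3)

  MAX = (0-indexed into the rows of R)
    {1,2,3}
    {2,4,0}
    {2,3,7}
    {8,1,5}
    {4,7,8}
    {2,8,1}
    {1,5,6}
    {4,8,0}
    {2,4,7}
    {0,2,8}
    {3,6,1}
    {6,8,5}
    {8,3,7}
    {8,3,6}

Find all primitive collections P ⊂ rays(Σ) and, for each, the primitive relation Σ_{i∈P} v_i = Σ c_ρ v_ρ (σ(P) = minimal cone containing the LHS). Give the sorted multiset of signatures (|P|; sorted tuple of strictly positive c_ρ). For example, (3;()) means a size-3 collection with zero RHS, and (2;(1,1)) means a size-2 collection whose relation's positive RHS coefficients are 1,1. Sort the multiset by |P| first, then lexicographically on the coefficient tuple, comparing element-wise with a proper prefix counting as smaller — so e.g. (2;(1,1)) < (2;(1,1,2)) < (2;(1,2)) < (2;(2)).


Minimal non-faces — 20 found among 9 rays, 14 max cones:

  P = {0,3}:  v_{0} + v_{3} = 0  →  sig = (2;())
  P = {4,6}:  v_{4} + v_{6} = 0  →  sig = (2;())
  P = {0,7}:  v_{0} + v_{7} = v_{4}  →  sig = (2;(1))
  P = {1,4}:  v_{1} + v_{4} = v_{2}  →  sig = (2;(1))
  P = {2,6}:  v_{2} + v_{6} = v_{1}  →  sig = (2;(1))
  P = {3,4}:  v_{3} + v_{4} = v_{7}  →  sig = (2;(1))
  P = {6,7}:  v_{6} + v_{7} = v_{3}  →  sig = (2;(1))
  P = {0,6}:  v_{0} + v_{6} = v_{2} + v_{8}  →  sig = (2;(1,1))
  P = {1,7}:  v_{1} + v_{7} = v_{2} + v_{3}  →  sig = (2;(1,1))
  P = {4,5}:  v_{4} + v_{5} = v_{1} + v_{8}  →  sig = (2;(1,1))
  P = {0,5}:  v_{0} + v_{5} = v_{1} + v_{2} + 2·v_{8}  →  sig = (2;(1,1,2))
  P = {0,1}:  v_{0} + v_{1} = 2·v_{2} + v_{8}  →  sig = (2;(1,2))
  P = {2,5}:  v_{2} + v_{5} = 2·v_{1} + v_{8}  →  sig = (2;(1,2))
  P = {5,7}:  v_{5} + v_{7} = 2·v_{6}  →  sig = (2;(2))
  P = {3,5}:  v_{3} + v_{5} = 3·v_{6}  →  sig = (2;(3))
  P = {2,7,8}:  v_{2} + v_{7} + v_{8} = 0  →  sig = (3;())
  P = {1,6,8}:  v_{1} + v_{6} + v_{8} = v_{5}  →  sig = (3;(1))
  P = {2,3,8}:  v_{2} + v_{3} + v_{8} = v_{6}  →  sig = (3;(1))
  P = {2,4,8}:  v_{2} + v_{4} + v_{8} = v_{0}  →  sig = (3;(1))
  P = {1,3,8}:  v_{1} + v_{3} + v_{8} = 2·v_{6}  →  sig = (3;(2))

Hence PRS(X_Σ) =
    |P|=2: 15 collections, coeffs (), (), (1), (1), (1), (1), (1), (1,1), (1,1), (1,1), (1,1,2), (1,2), (1,2), (2), (3)
    |P|=3: 5 collections, coeffs (), (1), (1), (1), (2)


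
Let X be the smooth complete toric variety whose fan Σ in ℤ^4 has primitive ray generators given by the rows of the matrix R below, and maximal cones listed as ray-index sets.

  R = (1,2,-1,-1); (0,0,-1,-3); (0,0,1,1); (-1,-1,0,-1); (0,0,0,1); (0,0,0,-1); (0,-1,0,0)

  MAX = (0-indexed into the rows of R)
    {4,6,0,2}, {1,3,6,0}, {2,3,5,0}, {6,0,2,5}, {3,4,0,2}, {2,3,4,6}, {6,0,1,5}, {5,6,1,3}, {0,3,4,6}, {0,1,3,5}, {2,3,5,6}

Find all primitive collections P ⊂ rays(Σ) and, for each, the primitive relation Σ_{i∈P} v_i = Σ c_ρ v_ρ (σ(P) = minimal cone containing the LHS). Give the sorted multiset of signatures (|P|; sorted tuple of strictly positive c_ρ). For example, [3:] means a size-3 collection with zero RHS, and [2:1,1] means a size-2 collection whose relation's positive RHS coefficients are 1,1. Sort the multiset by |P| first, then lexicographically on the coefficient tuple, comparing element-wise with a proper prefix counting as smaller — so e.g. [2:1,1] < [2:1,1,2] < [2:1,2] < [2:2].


5 collections generate NE(X_Σ); each relation:

  • {4,5}:  v_{4} + v_{5} = 0  ⟹  sig = [2:]
  • {1,4}:  v_{1} + v_{4} = v_{0} + v_{3} + v_{6}  ⟹  sig = [2:1,1,1]
  • {1,2}:  v_{1} + v_{2} = 2·v_{5}  ⟹  sig = [2:2]
  • {0,2,3,6}:  v_{0} + v_{2} + v_{3} + v_{6} = v_{5}  ⟹  sig = [4:1]
  • {0,3,5,6}:  v_{0} + v_{3} + v_{5} + v_{6} = v_{1}  ⟹  sig = [4:1]

Sorted signature multiset PRS(X):
    |P|=2: 3 collections, coeffs (), (1,1,1), (2)
    |P|=4: 2 collections, coeffs (1), (1)


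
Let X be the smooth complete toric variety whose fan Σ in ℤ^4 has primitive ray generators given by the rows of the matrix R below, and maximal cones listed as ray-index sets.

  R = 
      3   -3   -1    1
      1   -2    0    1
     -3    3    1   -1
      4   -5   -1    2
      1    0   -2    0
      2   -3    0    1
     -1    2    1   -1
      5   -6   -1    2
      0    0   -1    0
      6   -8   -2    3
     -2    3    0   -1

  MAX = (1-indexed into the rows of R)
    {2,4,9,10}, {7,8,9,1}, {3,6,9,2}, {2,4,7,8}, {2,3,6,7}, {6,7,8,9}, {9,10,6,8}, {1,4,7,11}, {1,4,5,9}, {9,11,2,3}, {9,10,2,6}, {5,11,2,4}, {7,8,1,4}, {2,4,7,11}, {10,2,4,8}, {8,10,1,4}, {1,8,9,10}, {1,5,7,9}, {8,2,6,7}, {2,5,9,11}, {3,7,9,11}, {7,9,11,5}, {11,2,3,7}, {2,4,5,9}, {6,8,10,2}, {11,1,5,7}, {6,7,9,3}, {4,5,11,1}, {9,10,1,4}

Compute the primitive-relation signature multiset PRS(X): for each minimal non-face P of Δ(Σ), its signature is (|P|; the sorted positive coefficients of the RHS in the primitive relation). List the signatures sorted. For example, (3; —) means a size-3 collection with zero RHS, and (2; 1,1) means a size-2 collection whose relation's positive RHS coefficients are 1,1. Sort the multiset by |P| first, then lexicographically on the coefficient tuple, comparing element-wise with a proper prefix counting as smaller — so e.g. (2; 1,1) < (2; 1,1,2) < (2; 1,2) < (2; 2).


Δ(Σ) — 11 vertices, 23 min non-faces:

  {1,3}:  v_{1} + v_{3} = 0  so sig = (2; —)
  {6,11}:  v_{6} + v_{11} = 0  so sig = (2; —)
  {1,2}:  v_{1} + v_{2} = v_{4}  so sig = (2; 1)
  {1,6}:  v_{1} + v_{6} = v_{8}  so sig = (2; 1)
  {3,4}:  v_{3} + v_{4} = v_{2}  so sig = (2; 1)
  {3,8}:  v_{3} + v_{8} = v_{6}  so sig = (2; 1)
  {7,10}:  v_{7} + v_{10} = v_{8}  so sig = (2; 1)
  {8,11}:  v_{8} + v_{11} = v_{1}  so sig = (2; 1)
  {3,5}:  v_{3} + v_{5} = v_{9} + v_{11}  so sig = (2; 1,1)
  {4,6}:  v_{4} + v_{6} = v_{2} + v_{8}  so sig = (2; 1,1)
  {5,6}:  v_{5} + v_{6} = v_{1} + v_{9}  so sig = (2; 1,1)
  {10,11}:  v_{10} + v_{11} = v_{4} + v_{9}  so sig = (2; 1,1)
  {3,10}:  v_{3} + v_{10} = v_{2} + v_{6} + v_{9}  so sig = (2; 1,1,1)
  {5,10}:  v_{5} + v_{10} = v_{1} + v_{4} + 2·v_{9}  so sig = (2; 1,1,2)
  {5,8}:  v_{5} + v_{8} = 2·v_{1} + v_{9}  so sig = (2; 1,2)
  {2,7,9}:  v_{2} + v_{7} + v_{9} = 0  so sig = (3; —)
  {1,9,11}:  v_{1} + v_{9} + v_{11} = v_{5}  so sig = (3; 1)
  {2,8,9}:  v_{2} + v_{8} + v_{9} = v_{10}  so sig = (3; 1)
  {4,7,9}:  v_{4} + v_{7} + v_{9} = v_{1}  so sig = (3; 1)
  {2,5,7}:  v_{2} + v_{5} + v_{7} = v_{1} + v_{11}  so sig = (3; 1,1)
  {4,8,9}:  v_{4} + v_{8} + v_{9} = v_{1} + v_{10}  so sig = (3; 1,1)
  {4,9,11}:  v_{4} + v_{9} + v_{11} = v_{2} + v_{5}  so sig = (3; 1,1)
  {4,5,7}:  v_{4} + v_{5} + v_{7} = 2·v_{1} + v_{11}  so sig = (3; 1,2)

Signatures (|P|; sorted positive RHS coefficients), sorted:
    (2; —)
    (2; —)
    (2; 1)
    (2; 1)
    (2; 1)
    (2; 1)
    (2; 1)
    (2; 1)
    (2; 1,1)
    (2; 1,1)
    (2; 1,1)
    (2; 1,1)
    (2; 1,1,1)
    (2; 1,1,2)
    (2; 1,2)
    (3; —)
    (3; 1)
    (3; 1)
    (3; 1)
    (3; 1,1)
    (3; 1,1)
    (3; 1,1)
    (3; 1,2)


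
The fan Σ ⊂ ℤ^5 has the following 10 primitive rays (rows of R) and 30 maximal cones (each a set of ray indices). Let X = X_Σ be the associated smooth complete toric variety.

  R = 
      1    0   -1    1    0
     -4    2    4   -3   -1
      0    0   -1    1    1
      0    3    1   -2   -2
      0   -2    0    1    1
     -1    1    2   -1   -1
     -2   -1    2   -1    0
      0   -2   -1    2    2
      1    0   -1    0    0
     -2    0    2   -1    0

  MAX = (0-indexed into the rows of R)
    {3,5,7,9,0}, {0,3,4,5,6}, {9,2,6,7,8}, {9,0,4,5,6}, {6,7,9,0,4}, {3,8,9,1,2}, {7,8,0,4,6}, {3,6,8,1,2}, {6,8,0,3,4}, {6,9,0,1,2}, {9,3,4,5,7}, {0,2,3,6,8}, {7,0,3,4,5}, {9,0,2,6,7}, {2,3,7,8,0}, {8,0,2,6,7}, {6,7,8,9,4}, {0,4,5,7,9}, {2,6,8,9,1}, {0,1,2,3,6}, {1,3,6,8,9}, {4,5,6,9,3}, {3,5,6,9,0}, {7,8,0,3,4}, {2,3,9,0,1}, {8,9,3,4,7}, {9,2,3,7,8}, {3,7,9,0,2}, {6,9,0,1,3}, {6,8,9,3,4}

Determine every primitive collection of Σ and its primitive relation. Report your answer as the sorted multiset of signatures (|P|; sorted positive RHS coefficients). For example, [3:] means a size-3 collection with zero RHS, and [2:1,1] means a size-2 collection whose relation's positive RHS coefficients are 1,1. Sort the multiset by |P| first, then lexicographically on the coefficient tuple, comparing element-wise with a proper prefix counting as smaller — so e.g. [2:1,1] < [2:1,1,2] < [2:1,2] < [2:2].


Δ(Σ) — 10 vertices, 12 min non-faces:

  P = {2,4}:  v_{2} + v_{4} = v_{7} ; sig = [2:1]
  P = {5,8}:  v_{5} + v_{8} = v_{3} + v_{4} ; sig = [2:1,1]
  P = {2,5}:  v_{2} + v_{5} = v_{0} + v_{3} + v_{7} + v_{9} ; sig = [2:1,1,1,1]
  P = {1,5}:  v_{1} + v_{5} = v_{0} + v_{3} + 3·v_{9} ; sig = [2:1,1,3]
  P = {1,7}:  v_{1} + v_{7} = v_{2} + 2·v_{9} ; sig = [2:1,2]
  P = {1,4}:  v_{1} + v_{4} = 2·v_{9} ; sig = [2:2]
  P = {0,8,9}:  v_{0} + v_{8} + v_{9} = 0 ; sig = [3:]
  P = {3,6,7}:  v_{3} + v_{6} + v_{7} = v_{9} ; sig = [3:1]
  P = {0,1,8}:  v_{0} + v_{1} + v_{8} = v_{2} + v_{3} + v_{6} ; sig = [3:1,1,1]
  P = {5,6,7}:  v_{5} + v_{6} + v_{7} = v_{0} + v_{4} + 2·v_{9} ; sig = [3:1,1,2]
  P = {0,3,4,9}:  v_{0} + v_{3} + v_{4} + v_{9} = v_{5} ; sig = [4:1]
  P = {2,3,6,9}:  v_{2} + v_{3} + v_{6} + v_{9} = v_{1} ; sig = [4:1]

Hence PRS(X_Σ) =
    |P|=2: 6 collections, coeffs (1), (1,1), (1,1,1,1), (1,1,3), (1,2), (2)
    |P|=3: 4 collections, coeffs (), (1), (1,1,1), (1,1,2)
    |P|=4: 2 collections, coeffs (1), (1)


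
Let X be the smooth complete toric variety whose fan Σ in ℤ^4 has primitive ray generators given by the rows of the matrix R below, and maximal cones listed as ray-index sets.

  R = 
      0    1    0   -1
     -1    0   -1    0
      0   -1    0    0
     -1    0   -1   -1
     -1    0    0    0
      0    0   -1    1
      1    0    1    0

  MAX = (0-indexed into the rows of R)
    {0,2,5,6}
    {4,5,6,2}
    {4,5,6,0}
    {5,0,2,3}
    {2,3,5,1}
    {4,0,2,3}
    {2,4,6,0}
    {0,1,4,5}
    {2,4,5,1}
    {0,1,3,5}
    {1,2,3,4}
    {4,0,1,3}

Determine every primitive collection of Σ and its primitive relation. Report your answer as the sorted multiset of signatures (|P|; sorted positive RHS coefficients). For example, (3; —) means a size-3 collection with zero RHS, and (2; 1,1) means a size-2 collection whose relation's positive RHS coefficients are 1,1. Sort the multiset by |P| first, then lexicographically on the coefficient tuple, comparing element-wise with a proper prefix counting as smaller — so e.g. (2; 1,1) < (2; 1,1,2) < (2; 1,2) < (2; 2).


5 collections generate NE(X_Σ); each relation:

  {1,6}:  v_{1} + v_{6} = 0 — sig = (2; —)
  {3,6}:  v_{3} + v_{6} = v_{0} + v_{2} — sig = (2; 1,1)
  {0,1,2}:  v_{0} + v_{1} + v_{2} = v_{3} — sig = (3; 1)
  {3,4,5}:  v_{3} + v_{4} + v_{5} = 2·v_{1} — sig = (3; 2)
  {0,2,4,5}:  v_{0} + v_{2} + v_{4} + v_{5} = v_{1} — sig = (4; 1)

Signatures (|P|; sorted positive RHS coefficients), sorted:
    (2; —)
    (2; 1,1)
    (3; 1)
    (3; 2)
    (4; 1)


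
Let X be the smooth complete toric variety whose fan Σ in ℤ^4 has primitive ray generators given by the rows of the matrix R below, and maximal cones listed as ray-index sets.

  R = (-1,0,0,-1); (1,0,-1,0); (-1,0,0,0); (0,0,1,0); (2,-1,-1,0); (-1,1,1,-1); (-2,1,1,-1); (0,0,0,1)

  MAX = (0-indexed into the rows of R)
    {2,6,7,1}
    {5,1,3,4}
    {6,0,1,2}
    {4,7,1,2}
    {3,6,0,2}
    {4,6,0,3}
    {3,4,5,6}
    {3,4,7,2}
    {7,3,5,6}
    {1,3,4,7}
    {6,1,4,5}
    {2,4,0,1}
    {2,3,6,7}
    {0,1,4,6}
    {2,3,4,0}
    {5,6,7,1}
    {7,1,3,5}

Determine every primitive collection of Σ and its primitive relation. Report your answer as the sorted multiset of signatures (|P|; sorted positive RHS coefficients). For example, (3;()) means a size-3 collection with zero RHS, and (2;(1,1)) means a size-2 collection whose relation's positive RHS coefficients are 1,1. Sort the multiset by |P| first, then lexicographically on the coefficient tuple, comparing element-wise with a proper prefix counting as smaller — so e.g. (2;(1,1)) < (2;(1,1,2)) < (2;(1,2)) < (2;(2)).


Minimal non-faces — 9 found among 8 rays, 17 max cones:

  {0,7}:  v_{0} + v_{7} = v_{2} ; sig = (2;(1))
  {2,5}:  v_{2} + v_{5} = v_{6} ; sig = (2;(1))
  {0,5}:  v_{0} + v_{5} = v_{4} + 2·v_{6} ; sig = (2;(1,2))
  {1,2,3}:  v_{1} + v_{2} + v_{3} = 0 ; sig = (3;())
  {4,6,7}:  v_{4} + v_{6} + v_{7} = 0 ; sig = (3;())
  {1,3,6}:  v_{1} + v_{3} + v_{6} = v_{5} ; sig = (3;(1))
  {2,4,6}:  v_{2} + v_{4} + v_{6} = v_{0} ; sig = (3;(1))
  {0,1,3}:  v_{0} + v_{1} + v_{3} = v_{4} + v_{6} ; sig = (3;(1,1))
  {4,5,7}:  v_{4} + v_{5} + v_{7} = v_{1} + v_{3} ; sig = (3;(1,1))

Hence PRS(X_Σ) =
    (2;(1))
    (2;(1))
    (2;(1,2))
    (3;())
    (3;())
    (3;(1))
    (3;(1))
    (3;(1,1))
    (3;(1,1))


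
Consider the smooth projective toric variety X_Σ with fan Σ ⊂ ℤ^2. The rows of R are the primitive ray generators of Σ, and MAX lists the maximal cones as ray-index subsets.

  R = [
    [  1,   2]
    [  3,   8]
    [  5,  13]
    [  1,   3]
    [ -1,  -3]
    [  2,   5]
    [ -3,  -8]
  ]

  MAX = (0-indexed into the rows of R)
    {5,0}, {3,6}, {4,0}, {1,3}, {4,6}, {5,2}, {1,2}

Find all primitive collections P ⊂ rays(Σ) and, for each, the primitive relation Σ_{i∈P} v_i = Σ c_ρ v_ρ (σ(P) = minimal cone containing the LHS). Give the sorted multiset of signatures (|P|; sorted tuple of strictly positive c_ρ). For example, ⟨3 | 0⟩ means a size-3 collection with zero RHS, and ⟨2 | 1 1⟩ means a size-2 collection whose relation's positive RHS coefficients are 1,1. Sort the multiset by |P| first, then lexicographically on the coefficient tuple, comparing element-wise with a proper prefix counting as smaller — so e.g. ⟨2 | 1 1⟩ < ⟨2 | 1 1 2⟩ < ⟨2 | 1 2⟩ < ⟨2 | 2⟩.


Minimal non-faces — 14 found among 7 rays, 7 max cones:

  {1,6}:  v_{1} + v_{6} = 0 ; sig = ⟨2 | 0⟩
  {3,4}:  v_{3} + v_{4} = 0 ; sig = ⟨2 | 0⟩
  {0,3}:  v_{0} + v_{3} = v_{5} ; sig = ⟨2 | 1⟩
  {1,4}:  v_{1} + v_{4} = v_{5} ; sig = ⟨2 | 1⟩
  {1,5}:  v_{1} + v_{5} = v_{2} ; sig = ⟨2 | 1⟩
  {2,6}:  v_{2} + v_{6} = v_{5} ; sig = ⟨2 | 1⟩
  {3,5}:  v_{3} + v_{5} = v_{1} ; sig = ⟨2 | 1⟩
  {4,5}:  v_{4} + v_{5} = v_{0} ; sig = ⟨2 | 1⟩
  {5,6}:  v_{5} + v_{6} = v_{4} ; sig = ⟨2 | 1⟩
  {0,1}:  v_{0} + v_{1} = 2·v_{5} ; sig = ⟨2 | 2⟩
  {0,6}:  v_{0} + v_{6} = 2·v_{4} ; sig = ⟨2 | 2⟩
  {2,3}:  v_{2} + v_{3} = 2·v_{1} ; sig = ⟨2 | 2⟩
  {2,4}:  v_{2} + v_{4} = 2·v_{5} ; sig = ⟨2 | 2⟩
  {0,2}:  v_{0} + v_{2} = 3·v_{5} ; sig = ⟨2 | 3⟩

Hence PRS(X_Σ) =
    ⟨2 | 0⟩
    ⟨2 | 0⟩
    ⟨2 | 1⟩
    ⟨2 | 1⟩
    ⟨2 | 1⟩
    ⟨2 | 1⟩
    ⟨2 | 1⟩
    ⟨2 | 1⟩
    ⟨2 | 1⟩
    ⟨2 | 2⟩
    ⟨2 | 2⟩
    ⟨2 | 2⟩
    ⟨2 | 2⟩
    ⟨2 | 3⟩


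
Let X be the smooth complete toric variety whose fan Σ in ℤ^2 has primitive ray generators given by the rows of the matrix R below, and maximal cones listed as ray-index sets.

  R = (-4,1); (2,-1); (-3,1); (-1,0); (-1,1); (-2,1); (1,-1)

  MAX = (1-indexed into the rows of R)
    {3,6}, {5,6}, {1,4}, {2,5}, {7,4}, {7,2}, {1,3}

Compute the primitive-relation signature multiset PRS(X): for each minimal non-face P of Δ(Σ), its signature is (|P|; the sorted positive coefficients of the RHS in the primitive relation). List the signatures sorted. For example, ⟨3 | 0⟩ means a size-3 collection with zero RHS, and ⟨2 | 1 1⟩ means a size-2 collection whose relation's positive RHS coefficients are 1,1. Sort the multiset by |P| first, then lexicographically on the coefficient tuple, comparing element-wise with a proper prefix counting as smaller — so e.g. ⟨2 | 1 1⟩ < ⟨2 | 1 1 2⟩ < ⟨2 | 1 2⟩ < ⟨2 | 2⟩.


Primitive collections (14):

  P = {2,6}:  v_{2} + v_{6} = 0  →  sig = ⟨2 | 0⟩
  P = {5,7}:  v_{5} + v_{7} = 0  →  sig = ⟨2 | 0⟩
  P = {2,3}:  v_{2} + v_{3} = v_{4}  →  sig = ⟨2 | 1⟩
  P = {2,4}:  v_{2} + v_{4} = v_{7}  →  sig = ⟨2 | 1⟩
  P = {3,4}:  v_{3} + v_{4} = v_{1}  →  sig = ⟨2 | 1⟩
  P = {4,5}:  v_{4} + v_{5} = v_{6}  →  sig = ⟨2 | 1⟩
  P = {4,6}:  v_{4} + v_{6} = v_{3}  →  sig = ⟨2 | 1⟩
  P = {6,7}:  v_{6} + v_{7} = v_{4}  →  sig = ⟨2 | 1⟩
  P = {1,5}:  v_{1} + v_{5} = v_{3} + v_{6}  →  sig = ⟨2 | 1 1⟩
  P = {1,2}:  v_{1} + v_{2} = 2·v_{4}  →  sig = ⟨2 | 2⟩
  P = {1,6}:  v_{1} + v_{6} = 2·v_{3}  →  sig = ⟨2 | 2⟩
  P = {3,5}:  v_{3} + v_{5} = 2·v_{6}  →  sig = ⟨2 | 2⟩
  P = {3,7}:  v_{3} + v_{7} = 2·v_{4}  →  sig = ⟨2 | 2⟩
  P = {1,7}:  v_{1} + v_{7} = 3·v_{4}  →  sig = ⟨2 | 3⟩

Hence PRS(X_Σ) =
[⟨2 | 0⟩, ⟨2 | 0⟩, ⟨2 | 1⟩, ⟨2 | 1⟩, ⟨2 | 1⟩, ⟨2 | 1⟩, ⟨2 | 1⟩, ⟨2 | 1⟩, ⟨2 | 1 1⟩, ⟨2 | 2⟩, ⟨2 | 2⟩, ⟨2 | 2⟩, ⟨2 | 2⟩, ⟨2 | 3⟩]


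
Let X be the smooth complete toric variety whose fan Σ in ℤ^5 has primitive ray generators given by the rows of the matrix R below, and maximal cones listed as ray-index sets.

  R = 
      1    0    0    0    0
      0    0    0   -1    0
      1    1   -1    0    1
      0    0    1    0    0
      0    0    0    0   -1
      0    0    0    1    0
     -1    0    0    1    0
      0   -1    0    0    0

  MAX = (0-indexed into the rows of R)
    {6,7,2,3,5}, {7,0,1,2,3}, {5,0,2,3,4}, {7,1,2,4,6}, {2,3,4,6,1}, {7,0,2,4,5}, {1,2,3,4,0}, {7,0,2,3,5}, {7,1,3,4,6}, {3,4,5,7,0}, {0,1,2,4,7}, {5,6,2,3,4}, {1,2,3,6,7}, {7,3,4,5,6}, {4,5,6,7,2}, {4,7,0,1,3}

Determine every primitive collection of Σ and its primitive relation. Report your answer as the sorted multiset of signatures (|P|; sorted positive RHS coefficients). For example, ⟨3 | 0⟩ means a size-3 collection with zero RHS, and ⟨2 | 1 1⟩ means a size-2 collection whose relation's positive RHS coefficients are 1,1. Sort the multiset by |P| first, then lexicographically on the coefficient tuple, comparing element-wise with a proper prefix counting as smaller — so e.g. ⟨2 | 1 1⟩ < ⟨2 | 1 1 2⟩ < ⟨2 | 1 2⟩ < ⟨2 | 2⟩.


Σ has 3 primitive collections:

  {1,5}:  v_{1} + v_{5} = 0 ; sig = ⟨2 | 0⟩
  {0,6}:  v_{0} + v_{6} = v_{5} ; sig = ⟨2 | 1⟩
  {2,3,4,7}:  v_{2} + v_{3} + v_{4} + v_{7} = v_{0} ; sig = ⟨4 | 1⟩

Sorted signature multiset PRS(X):
[⟨2 | 0⟩, ⟨2 | 1⟩, ⟨4 | 1⟩]


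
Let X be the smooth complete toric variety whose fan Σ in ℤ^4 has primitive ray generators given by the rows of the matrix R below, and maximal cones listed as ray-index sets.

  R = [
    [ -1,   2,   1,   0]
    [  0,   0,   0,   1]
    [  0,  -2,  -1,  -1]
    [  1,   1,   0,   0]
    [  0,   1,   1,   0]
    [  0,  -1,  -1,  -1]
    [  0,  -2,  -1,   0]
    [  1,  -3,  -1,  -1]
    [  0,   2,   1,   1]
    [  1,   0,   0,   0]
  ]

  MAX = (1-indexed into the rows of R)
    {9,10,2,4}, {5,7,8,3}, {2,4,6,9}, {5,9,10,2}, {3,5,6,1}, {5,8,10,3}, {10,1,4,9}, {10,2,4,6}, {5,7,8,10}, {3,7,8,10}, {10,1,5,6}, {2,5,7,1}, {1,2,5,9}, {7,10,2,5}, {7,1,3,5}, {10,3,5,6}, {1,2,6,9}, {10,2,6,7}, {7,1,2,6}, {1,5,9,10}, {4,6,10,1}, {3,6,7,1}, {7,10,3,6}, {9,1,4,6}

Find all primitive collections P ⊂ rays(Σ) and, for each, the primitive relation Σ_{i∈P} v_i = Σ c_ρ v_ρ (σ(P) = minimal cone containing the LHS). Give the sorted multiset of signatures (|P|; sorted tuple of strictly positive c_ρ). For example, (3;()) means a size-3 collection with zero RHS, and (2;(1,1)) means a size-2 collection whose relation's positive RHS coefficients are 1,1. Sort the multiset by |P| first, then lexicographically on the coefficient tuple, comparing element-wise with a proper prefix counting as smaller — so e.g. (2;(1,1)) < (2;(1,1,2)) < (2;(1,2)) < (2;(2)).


20 minimal non-faces of Δ(Σ) (on 10 rays):

  P={3,9}:  v_{3} + v_{9} = 0  ⟹  sig = (2;())
  P={2,3}:  v_{2} + v_{3} = v_{7}  ⟹  sig = (2;(1))
  P={7,9}:  v_{7} + v_{9} = v_{2}  ⟹  sig = (2;(1))
  P={1,8}:  v_{1} + v_{8} = v_{3} + v_{5}  ⟹  sig = (2;(1,1))
  P={3,4}:  v_{3} + v_{4} = v_{6} + v_{10}  ⟹  sig = (2;(1,1))
  P={4,7}:  v_{4} + v_{7} = v_{2} + v_{6} + v_{10}  ⟹  sig = (2;(1,1,1))
  P={8,9}:  v_{8} + v_{9} = v_{5} + v_{7} + v_{10}  ⟹  sig = (2;(1,1,1))
  P={2,8}:  v_{2} + v_{8} = v_{5} + 2·v_{7} + v_{10}  ⟹  sig = (2;(1,1,2))
  P={4,5}:  v_{4} + v_{5} = v_{1} + 2·v_{10}  ⟹  sig = (2;(1,2))
  P={4,8}:  v_{4} + v_{8} = v_{3} + 2·v_{10}  ⟹  sig = (2;(1,2))
  P={6,8}:  v_{6} + v_{8} = 2·v_{3} + v_{10}  ⟹  sig = (2;(1,2))
  P={1,7,10}:  v_{1} + v_{7} + v_{10} = 0  ⟹  sig = (3;())
  P={2,5,6}:  v_{2} + v_{5} + v_{6} = 0  ⟹  sig = (3;())
  P={1,2,10}:  v_{1} + v_{2} + v_{10} = v_{9}  ⟹  sig = (3;(1))
  P={5,6,7}:  v_{5} + v_{6} + v_{7} = v_{3}  ⟹  sig = (3;(1))
  P={6,9,10}:  v_{6} + v_{9} + v_{10} = v_{4}  ⟹  sig = (3;(1))
  P={1,3,10}:  v_{1} + v_{3} + v_{10} = v_{5} + v_{6}  ⟹  sig = (3;(1,1))
  P={5,6,9}:  v_{5} + v_{6} + v_{9} = v_{1} + v_{10}  ⟹  sig = (3;(1,1))
  P={1,2,4}:  v_{1} + v_{2} + v_{4} = v_{6} + 2·v_{9}  ⟹  sig = (3;(1,2))
  P={3,5,7,10}:  v_{3} + v_{5} + v_{7} + v_{10} = v_{8}  ⟹  sig = (4;(1))

Hence PRS(X_Σ) =
    (2;())
    (2;(1))
    (2;(1))
    (2;(1,1))
    (2;(1,1))
    (2;(1,1,1))
    (2;(1,1,1))
    (2;(1,1,2))
    (2;(1,2))
    (2;(1,2))
    (2;(1,2))
    (3;())
    (3;())
    (3;(1))
    (3;(1))
    (3;(1))
    (3;(1,1))
    (3;(1,1))
    (3;(1,2))
    (4;(1))


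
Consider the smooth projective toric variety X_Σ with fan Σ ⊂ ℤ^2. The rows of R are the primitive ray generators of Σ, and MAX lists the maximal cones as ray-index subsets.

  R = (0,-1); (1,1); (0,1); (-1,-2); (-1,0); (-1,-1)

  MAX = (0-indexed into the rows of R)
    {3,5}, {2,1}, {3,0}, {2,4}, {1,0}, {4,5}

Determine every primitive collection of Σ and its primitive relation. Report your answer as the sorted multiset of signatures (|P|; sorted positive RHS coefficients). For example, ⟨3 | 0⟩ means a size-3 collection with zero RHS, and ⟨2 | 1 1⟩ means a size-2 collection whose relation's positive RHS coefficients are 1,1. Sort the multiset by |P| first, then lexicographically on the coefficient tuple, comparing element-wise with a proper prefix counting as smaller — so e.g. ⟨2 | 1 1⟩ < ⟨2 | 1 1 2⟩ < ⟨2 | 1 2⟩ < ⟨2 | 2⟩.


9 collections generate NE(X_Σ); each relation:

  • {0,2}:  v_{0} + v_{2} = 0 — sig = ⟨2 | 0⟩
  • {1,5}:  v_{1} + v_{5} = 0 — sig = ⟨2 | 0⟩
  • {0,4}:  v_{0} + v_{4} = v_{5} — sig = ⟨2 | 1⟩
  • {0,5}:  v_{0} + v_{5} = v_{3} — sig = ⟨2 | 1⟩
  • {1,3}:  v_{1} + v_{3} = v_{0} — sig = ⟨2 | 1⟩
  • {1,4}:  v_{1} + v_{4} = v_{2} — sig = ⟨2 | 1⟩
  • {2,3}:  v_{2} + v_{3} = v_{5} — sig = ⟨2 | 1⟩
  • {2,5}:  v_{2} + v_{5} = v_{4} — sig = ⟨2 | 1⟩
  • {3,4}:  v_{3} + v_{4} = 2·v_{5} — sig = ⟨2 | 2⟩

so the primitive-relation signature multiset is
[⟨2 | 0⟩, ⟨2 | 0⟩, ⟨2 | 1⟩, ⟨2 | 1⟩, ⟨2 | 1⟩, ⟨2 | 1⟩, ⟨2 | 1⟩, ⟨2 | 1⟩, ⟨2 | 2⟩]


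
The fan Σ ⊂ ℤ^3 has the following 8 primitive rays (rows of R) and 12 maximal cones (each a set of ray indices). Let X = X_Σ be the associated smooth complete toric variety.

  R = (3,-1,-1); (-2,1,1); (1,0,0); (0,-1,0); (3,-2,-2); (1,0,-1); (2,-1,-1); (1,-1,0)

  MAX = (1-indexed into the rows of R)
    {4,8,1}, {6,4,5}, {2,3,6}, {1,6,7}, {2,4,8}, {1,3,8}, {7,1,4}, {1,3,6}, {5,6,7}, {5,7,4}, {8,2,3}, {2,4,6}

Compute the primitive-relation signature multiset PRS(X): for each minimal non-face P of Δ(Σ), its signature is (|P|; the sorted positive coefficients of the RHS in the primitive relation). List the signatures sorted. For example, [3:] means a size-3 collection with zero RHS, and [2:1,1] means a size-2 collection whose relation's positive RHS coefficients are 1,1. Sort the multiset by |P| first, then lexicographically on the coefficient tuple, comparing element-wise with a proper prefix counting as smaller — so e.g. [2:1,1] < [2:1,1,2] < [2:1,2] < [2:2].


Σ has 12 primitive collections:

  P={2,7}:  v_{2} + v_{7} = 0 ; sig = [2:]
  P={1,2}:  v_{1} + v_{2} = v_{3} ; sig = [2:1]
  P={3,4}:  v_{3} + v_{4} = v_{8} ; sig = [2:1]
  P={3,7}:  v_{3} + v_{7} = v_{1} ; sig = [2:1]
  P={6,8}:  v_{6} + v_{8} = v_{7} ; sig = [2:1]
  P={2,5}:  v_{2} + v_{5} = v_{4} + v_{6} ; sig = [2:1,1]
  P={7,8}:  v_{7} + v_{8} = v_{1} + v_{4} ; sig = [2:1,1]
  P={5,8}:  v_{5} + v_{8} = v_{4} + 2·v_{7} ; sig = [2:1,2]
  P={3,5}:  v_{3} + v_{5} = 2·v_{7} ; sig = [2:2]
  P={1,5}:  v_{1} + v_{5} = 3·v_{7} ; sig = [2:3]
  P={4,6,7}:  v_{4} + v_{6} + v_{7} = v_{5} ; sig = [3:1]
  P={1,4,6}:  v_{1} + v_{4} + v_{6} = 2·v_{7} ; sig = [3:2]

so the primitive-relation signature multiset is
{ [2:],  [2:1] ×4,  [2:1,1] ×2,  [2:1,2],  [2:2],  [2:3],  [3:1],  [3:2] }


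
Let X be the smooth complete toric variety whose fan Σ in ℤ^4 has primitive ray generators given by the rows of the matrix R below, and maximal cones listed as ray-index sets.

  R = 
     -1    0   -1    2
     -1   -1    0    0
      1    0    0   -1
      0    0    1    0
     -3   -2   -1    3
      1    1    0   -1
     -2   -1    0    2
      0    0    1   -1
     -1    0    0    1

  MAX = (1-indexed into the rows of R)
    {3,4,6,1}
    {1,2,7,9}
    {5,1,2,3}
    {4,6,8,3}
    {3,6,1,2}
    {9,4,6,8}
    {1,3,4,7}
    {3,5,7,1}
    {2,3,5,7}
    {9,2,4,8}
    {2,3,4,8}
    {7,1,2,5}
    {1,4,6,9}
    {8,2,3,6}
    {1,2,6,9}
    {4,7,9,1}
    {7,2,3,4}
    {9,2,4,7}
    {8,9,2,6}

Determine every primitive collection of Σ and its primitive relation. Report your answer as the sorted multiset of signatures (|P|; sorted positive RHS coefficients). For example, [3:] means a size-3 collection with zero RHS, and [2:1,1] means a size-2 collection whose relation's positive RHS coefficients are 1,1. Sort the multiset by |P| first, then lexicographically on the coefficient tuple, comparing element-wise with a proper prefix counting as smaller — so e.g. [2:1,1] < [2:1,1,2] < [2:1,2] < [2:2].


Δ(Σ) — 9 vertices, 11 min non-faces:

  P = {3,9}:  v_{3} + v_{9} = 0 ; sig = [2:]
  P = {1,8}:  v_{1} + v_{8} = v_{9} ; sig = [2:1]
  P = {6,7}:  v_{6} + v_{7} = v_{9} ; sig = [2:1]
  P = {5,6}:  v_{5} + v_{6} = v_{1} + v_{2} ; sig = [2:1,1]
  P = {5,8}:  v_{5} + v_{8} = v_{2} + v_{7} ; sig = [2:1,1]
  P = {5,9}:  v_{5} + v_{9} = v_{1} + v_{2} + v_{7} ; sig = [2:1,1,1]
  P = {7,8}:  v_{7} + v_{8} = v_{2} + v_{4} + v_{9} ; sig = [2:1,1,1]
  P = {4,5}:  v_{4} + v_{5} = v_{3} + 2·v_{7} ; sig = [2:1,2]
  P = {1,2,4}:  v_{1} + v_{2} + v_{4} = v_{7} ; sig = [3:1]
  P = {2,4,6}:  v_{2} + v_{4} + v_{6} = v_{8} ; sig = [3:1]
  P = {1,2,3,7}:  v_{1} + v_{2} + v_{3} + v_{7} = v_{5} ; sig = [4:1]

Signatures (|P|; sorted positive RHS coefficients), sorted:
[[2:], [2:1], [2:1], [2:1,1], [2:1,1], [2:1,1,1], [2:1,1,1], [2:1,2], [3:1], [3:1], [4:1]]


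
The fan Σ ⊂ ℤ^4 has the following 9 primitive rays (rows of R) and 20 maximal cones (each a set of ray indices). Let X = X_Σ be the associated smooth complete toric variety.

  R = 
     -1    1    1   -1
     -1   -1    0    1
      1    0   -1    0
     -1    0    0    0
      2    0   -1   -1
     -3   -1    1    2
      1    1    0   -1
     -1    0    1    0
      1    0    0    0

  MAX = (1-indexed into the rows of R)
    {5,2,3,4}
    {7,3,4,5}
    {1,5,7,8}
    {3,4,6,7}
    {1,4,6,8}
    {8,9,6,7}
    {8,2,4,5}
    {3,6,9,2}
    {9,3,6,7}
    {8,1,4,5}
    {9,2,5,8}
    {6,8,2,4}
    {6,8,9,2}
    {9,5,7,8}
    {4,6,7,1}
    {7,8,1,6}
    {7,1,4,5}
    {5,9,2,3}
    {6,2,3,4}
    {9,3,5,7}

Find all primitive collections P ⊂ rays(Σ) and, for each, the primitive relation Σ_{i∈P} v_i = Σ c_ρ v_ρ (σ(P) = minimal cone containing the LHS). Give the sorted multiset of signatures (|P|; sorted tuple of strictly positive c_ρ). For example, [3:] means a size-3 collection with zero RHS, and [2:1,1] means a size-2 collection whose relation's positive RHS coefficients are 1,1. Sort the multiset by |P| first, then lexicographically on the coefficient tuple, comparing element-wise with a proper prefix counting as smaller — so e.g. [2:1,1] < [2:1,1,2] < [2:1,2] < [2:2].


Primitive collections (8):

  {2,7}:  v_{2} + v_{7} = 0  so sig = [2:]
  {3,8}:  v_{3} + v_{8} = 0  so sig = [2:]
  {4,9}:  v_{4} + v_{9} = 0  so sig = [2:]
  {5,6}:  v_{5} + v_{6} = v_{2}  so sig = [2:1]
  {1,2}:  v_{1} + v_{2} = v_{4} + v_{8}  so sig = [2:1,1]
  {1,3}:  v_{1} + v_{3} = v_{4} + v_{7}  so sig = [2:1,1]
  {1,9}:  v_{1} + v_{9} = v_{7} + v_{8}  so sig = [2:1,1]
  {4,7,8}:  v_{4} + v_{7} + v_{8} = v_{1}  so sig = [3:1]

Signatures (|P|; sorted positive RHS coefficients), sorted:
{ [2:] ×3,  [2:1],  [2:1,1] ×3,  [3:1] }


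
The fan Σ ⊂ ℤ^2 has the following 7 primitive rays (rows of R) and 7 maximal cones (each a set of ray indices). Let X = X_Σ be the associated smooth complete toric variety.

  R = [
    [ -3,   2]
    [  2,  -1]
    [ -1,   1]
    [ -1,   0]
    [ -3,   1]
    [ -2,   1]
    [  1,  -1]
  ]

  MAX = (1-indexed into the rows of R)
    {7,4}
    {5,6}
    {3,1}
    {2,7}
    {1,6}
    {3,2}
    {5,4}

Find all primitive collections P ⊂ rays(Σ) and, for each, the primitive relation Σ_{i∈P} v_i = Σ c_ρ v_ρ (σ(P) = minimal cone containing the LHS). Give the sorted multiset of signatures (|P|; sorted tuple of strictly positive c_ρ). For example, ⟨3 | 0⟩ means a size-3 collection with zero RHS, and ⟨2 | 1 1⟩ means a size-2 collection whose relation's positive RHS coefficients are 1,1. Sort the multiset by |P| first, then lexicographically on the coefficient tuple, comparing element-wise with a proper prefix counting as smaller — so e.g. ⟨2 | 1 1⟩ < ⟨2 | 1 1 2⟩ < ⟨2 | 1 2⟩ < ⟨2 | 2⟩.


|primitive collections| = 14. Relations:

  • {2,6}:  v_{2} + v_{6} = 0  ⇒ sig = ⟨2 | 0⟩
  • {3,7}:  v_{3} + v_{7} = 0  ⇒ sig = ⟨2 | 0⟩
  • {1,2}:  v_{1} + v_{2} = v_{3}  ⇒ sig = ⟨2 | 1⟩
  • {1,7}:  v_{1} + v_{7} = v_{6}  ⇒ sig = ⟨2 | 1⟩
  • {2,4}:  v_{2} + v_{4} = v_{7}  ⇒ sig = ⟨2 | 1⟩
  • {2,5}:  v_{2} + v_{5} = v_{4}  ⇒ sig = ⟨2 | 1⟩
  • {3,4}:  v_{3} + v_{4} = v_{6}  ⇒ sig = ⟨2 | 1⟩
  • {3,6}:  v_{3} + v_{6} = v_{1}  ⇒ sig = ⟨2 | 1⟩
  • {4,6}:  v_{4} + v_{6} = v_{5}  ⇒ sig = ⟨2 | 1⟩
  • {6,7}:  v_{6} + v_{7} = v_{4}  ⇒ sig = ⟨2 | 1⟩
  • {1,4}:  v_{1} + v_{4} = 2·v_{6}  ⇒ sig = ⟨2 | 2⟩
  • {3,5}:  v_{3} + v_{5} = 2·v_{6}  ⇒ sig = ⟨2 | 2⟩
  • {5,7}:  v_{5} + v_{7} = 2·v_{4}  ⇒ sig = ⟨2 | 2⟩
  • {1,5}:  v_{1} + v_{5} = 3·v_{6}  ⇒ sig = ⟨2 | 3⟩

Hence PRS(X_Σ) =
{ ⟨2 | 0⟩ ×2,  ⟨2 | 1⟩ ×8,  ⟨2 | 2⟩ ×3,  ⟨2 | 3⟩ }


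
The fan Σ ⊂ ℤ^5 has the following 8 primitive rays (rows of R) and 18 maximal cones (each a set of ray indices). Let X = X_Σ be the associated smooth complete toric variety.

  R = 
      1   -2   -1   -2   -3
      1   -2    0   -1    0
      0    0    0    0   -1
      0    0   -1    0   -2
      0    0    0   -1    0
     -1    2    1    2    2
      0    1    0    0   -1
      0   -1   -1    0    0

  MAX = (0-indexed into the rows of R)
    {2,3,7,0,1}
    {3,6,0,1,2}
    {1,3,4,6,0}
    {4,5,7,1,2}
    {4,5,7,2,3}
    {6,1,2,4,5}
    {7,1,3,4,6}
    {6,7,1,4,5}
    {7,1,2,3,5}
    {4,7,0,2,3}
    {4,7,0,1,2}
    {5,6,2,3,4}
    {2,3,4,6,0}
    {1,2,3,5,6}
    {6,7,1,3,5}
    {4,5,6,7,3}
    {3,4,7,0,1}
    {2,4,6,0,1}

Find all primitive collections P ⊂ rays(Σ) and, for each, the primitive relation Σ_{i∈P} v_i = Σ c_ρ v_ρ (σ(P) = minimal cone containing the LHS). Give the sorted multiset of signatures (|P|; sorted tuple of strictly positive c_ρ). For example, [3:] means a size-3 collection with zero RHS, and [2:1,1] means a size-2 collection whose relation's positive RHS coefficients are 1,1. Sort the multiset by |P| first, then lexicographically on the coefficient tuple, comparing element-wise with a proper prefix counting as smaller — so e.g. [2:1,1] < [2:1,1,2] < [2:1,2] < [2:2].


Δ(Σ) — 8 vertices, 5 min non-faces:

  P = {0,5}:  v_{0} + v_{5} = v_{2} — sig = [2:1]
  P = {2,6,7}:  v_{2} + v_{6} + v_{7} = v_{3} — sig = [3:1]
  P = {0,6,7}:  v_{0} + v_{6} + v_{7} = v_{1} + 2·v_{3} + v_{4} — sig = [3:1,1,2]
  P = {1,3,4,5}:  v_{1} + v_{3} + v_{4} + v_{5} = 0 — sig = [4:]
  P = {1,2,3,4}:  v_{1} + v_{2} + v_{3} + v_{4} = v_{0} — sig = [4:1]

Signatures (|P|; sorted positive RHS coefficients), sorted:
    |P|=2: 1 collection, coeffs (1)
    |P|=3: 2 collections, coeffs (1), (1,1,2)
    |P|=4: 2 collections, coeffs (), (1)
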